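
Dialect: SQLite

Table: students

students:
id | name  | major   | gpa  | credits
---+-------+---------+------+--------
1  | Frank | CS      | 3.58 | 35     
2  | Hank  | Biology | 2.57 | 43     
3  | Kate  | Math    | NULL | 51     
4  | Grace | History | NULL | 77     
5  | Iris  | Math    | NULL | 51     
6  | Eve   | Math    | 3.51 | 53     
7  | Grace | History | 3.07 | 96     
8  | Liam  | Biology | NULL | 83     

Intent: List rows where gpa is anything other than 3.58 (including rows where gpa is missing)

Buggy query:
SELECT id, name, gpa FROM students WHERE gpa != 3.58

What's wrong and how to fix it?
Bug: Inequality against NULL is unknown, not true; rows with NULL are dropped

Fix: Handle NULL separately with IS NULL alongside the inequality

Corrected query:
SELECT id, name, gpa FROM students WHERE gpa != 3.58 OR gpa IS NULL

Result:
id | name  | gpa 
---+-------+-----
2  | Hank  | 2.57
3  | Kate  | NULL
4  | Grace | NULL
5  | Iris  | NULL
6  | Eve   | 3.51
7  | Grace | 3.07
8  | Liam  | NULL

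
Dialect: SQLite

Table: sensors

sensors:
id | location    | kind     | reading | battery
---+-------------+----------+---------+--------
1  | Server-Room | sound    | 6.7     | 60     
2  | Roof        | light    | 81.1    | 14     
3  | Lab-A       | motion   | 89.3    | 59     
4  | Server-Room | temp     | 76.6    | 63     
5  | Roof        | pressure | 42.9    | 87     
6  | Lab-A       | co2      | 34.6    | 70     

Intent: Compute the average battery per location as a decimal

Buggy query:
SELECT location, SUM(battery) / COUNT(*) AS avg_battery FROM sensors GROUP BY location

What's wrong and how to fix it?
Bug: SUM(battery) and COUNT(*) are both integers; the division truncates the fractional part

Fix: Cast one side to REAL so the division keeps the fractional part

Corrected query:
SELECT location, SUM(battery) * 1.0 / COUNT(*) AS avg_battery FROM sensors GROUP BY location

Result:
location    | avg_battery
------------+------------
Lab-A       | 64.5       
Roof        | 50.5       
Server-Room | 61.5       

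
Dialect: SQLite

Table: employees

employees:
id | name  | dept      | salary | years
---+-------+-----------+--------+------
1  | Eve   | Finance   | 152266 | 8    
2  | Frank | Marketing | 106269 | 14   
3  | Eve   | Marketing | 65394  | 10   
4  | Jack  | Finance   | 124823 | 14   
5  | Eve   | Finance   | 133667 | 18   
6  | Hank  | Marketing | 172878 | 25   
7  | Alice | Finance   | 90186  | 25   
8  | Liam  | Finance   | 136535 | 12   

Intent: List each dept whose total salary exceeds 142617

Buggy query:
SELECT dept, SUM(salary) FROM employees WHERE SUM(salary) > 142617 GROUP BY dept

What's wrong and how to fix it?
Bug: Aggregate functions cannot appear in a WHERE clause

Fix: Use HAVING (which filters groups after aggregation) instead of WHERE

Corrected query:
SELECT dept, SUM(salary) FROM employees GROUP BY dept HAVING SUM(salary) > 142617

Result:
dept      | SUM(salary)
----------+------------
Finance   | 637477     
Marketing | 344541     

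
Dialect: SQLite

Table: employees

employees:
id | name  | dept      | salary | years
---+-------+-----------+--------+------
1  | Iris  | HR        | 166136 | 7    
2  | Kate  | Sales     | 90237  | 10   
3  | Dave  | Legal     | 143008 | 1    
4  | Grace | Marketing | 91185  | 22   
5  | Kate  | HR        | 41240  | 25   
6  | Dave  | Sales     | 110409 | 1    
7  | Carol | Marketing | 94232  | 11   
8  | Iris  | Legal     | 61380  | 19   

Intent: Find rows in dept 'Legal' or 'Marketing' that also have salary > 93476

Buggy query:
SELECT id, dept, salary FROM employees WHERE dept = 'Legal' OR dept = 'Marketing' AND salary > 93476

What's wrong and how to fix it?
Bug: AND binds tighter than OR, so this parses as dept = 'Legal' OR (dept = 'Marketing' AND salary > 93476)

Fix: Add parentheses around the OR so the AND applies to both alternatives

Corrected query:
SELECT id, dept, salary FROM employees WHERE (dept = 'Legal' OR dept = 'Marketing') AND salary > 93476

Result:
id | dept      | salary
---+-----------+-------
3  | Legal     | 143008
7  | Marketing | 94232 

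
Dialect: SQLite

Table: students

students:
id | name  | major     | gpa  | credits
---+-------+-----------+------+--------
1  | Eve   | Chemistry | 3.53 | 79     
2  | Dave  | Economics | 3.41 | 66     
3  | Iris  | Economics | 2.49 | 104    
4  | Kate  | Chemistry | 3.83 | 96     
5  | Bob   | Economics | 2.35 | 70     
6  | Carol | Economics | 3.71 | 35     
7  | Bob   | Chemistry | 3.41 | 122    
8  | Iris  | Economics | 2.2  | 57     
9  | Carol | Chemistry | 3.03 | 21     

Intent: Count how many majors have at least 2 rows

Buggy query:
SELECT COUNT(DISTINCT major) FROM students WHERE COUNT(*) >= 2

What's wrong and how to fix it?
Bug: WHERE filters individual rows, not groups, so a group-level COUNT is invalid there

Fix: Use a subquery that GROUPs and filters with HAVING, then count its rows

Corrected query:
SELECT COUNT(*) FROM (SELECT major FROM students GROUP BY major HAVING COUNT(*) >= 2)

Result:
COUNT(*)
--------
2       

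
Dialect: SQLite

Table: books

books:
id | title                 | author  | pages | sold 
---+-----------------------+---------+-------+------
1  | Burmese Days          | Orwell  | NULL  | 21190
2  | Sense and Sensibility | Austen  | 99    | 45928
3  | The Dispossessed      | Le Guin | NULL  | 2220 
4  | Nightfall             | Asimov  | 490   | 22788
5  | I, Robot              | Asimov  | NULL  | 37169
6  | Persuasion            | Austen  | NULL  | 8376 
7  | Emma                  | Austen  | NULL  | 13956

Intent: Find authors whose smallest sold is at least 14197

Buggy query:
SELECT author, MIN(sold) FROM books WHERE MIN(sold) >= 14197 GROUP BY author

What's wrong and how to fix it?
Bug: Aggregates like MIN are computed per group after WHERE runs

Fix: Replace WHERE with HAVING after the GROUP BY

Corrected query:
SELECT author, MIN(sold) FROM books GROUP BY author HAVING MIN(sold) >= 14197

Result:
author | MIN(sold)
-------+----------
Asimov | 22788    
Orwell | 21190    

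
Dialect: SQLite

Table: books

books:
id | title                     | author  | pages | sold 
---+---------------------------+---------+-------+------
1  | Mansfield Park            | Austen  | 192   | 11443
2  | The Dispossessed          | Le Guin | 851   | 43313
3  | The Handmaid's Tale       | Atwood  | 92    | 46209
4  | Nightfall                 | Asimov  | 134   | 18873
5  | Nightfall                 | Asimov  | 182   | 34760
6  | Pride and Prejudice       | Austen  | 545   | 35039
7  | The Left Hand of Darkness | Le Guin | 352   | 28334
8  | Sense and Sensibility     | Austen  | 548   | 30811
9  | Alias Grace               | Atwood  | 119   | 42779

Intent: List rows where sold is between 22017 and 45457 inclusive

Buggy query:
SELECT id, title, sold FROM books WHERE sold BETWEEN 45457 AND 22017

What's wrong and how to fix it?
Bug: The bounds are reversed; BETWEEN a AND b requires a <= b to match anything

Fix: Swap the bounds so the smaller value comes first

Corrected query:
SELECT id, title, sold FROM books WHERE sold BETWEEN 22017 AND 45457

Result:
id | title                     | sold 
---+---------------------------+------
2  | The Dispossessed          | 43313
5  | Nightfall                 | 34760
6  | Pride and Prejudice       | 35039
7  | The Left Hand of Darkness | 28334
8  | Sense and Sensibility     | 30811
9  | Alias Grace               | 42779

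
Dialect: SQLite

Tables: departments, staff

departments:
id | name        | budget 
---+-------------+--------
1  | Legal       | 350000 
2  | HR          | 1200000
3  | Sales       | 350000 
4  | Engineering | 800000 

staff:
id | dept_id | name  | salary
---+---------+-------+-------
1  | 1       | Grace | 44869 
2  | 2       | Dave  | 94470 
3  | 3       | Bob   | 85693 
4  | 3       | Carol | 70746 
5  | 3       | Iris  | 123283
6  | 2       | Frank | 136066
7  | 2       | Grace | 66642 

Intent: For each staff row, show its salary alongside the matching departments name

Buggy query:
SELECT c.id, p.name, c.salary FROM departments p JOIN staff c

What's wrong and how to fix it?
Bug: Missing join condition: each staff row is matched to all departments rows instead of just its own

Fix: Specify the join condition linking the foreign key to the parent id

Corrected query:
SELECT c.id, p.name, c.salary FROM departments p JOIN staff c ON c.dept_id = p.id

Result:
id | name  | salary
---+-------+-------
1  | Legal | 44869 
2  | HR    | 94470 
3  | Sales | 85693 
4  | Sales | 70746 
5  | Sales | 123283
6  | HR    | 136066
7  | HR    | 66642 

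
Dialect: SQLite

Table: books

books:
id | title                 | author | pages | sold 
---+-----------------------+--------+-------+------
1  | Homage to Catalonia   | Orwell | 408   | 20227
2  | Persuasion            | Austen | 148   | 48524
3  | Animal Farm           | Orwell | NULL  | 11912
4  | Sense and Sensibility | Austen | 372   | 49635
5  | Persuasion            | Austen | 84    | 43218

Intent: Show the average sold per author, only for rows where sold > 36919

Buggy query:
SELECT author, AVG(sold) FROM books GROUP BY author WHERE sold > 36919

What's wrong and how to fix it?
Bug: WHERE cannot follow GROUP BY

Fix: Place WHERE between FROM and GROUP BY

Corrected query:
SELECT author, AVG(sold) FROM books WHERE sold > 36919 GROUP BY author

Result:
author | AVG(sold)   
-------+-------------
Austen | 47125.666667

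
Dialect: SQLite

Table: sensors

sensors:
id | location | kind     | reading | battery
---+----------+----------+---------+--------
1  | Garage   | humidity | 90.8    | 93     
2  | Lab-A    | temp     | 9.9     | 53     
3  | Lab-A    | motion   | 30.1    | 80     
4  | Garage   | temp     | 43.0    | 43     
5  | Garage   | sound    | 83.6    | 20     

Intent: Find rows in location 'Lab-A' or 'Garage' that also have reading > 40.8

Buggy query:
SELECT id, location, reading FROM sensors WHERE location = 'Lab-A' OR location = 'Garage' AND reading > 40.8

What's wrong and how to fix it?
Bug: Without parentheses, AND is evaluated before OR, so the reading filter only applies to the 'Garage' branch

Fix: Add parentheses around the OR so the AND applies to both alternatives

Corrected query:
SELECT id, location, reading FROM sensors WHERE (location = 'Lab-A' OR location = 'Garage') AND reading > 40.8

Result:
id | location | reading
---+----------+--------
1  | Garage   | 90.8   
4  | Garage   | 43     
5  | Garage   | 83.6   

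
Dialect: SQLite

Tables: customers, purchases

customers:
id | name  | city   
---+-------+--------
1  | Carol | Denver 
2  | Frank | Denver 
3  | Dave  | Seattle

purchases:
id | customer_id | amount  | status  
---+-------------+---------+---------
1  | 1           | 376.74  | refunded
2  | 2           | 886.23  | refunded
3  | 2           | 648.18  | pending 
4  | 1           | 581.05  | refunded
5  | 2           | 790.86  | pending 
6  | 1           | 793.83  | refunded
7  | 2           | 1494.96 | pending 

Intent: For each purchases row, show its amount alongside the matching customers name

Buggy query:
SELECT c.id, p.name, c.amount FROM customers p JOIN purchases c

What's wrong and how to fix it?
Bug: JOIN with no ON clause produces a cartesian product; every purchases row pairs with every customers row

Fix: Specify the join condition linking the foreign key to the parent id

Corrected query:
SELECT c.id, p.name, c.amount FROM customers p JOIN purchases c ON c.customer_id = p.id

Result:
id | name  | amount 
---+-------+--------
1  | Carol | 376.74 
2  | Frank | 886.23 
3  | Frank | 648.18 
4  | Carol | 581.05 
5  | Frank | 790.86 
6  | Carol | 793.83 
7  | Frank | 1494.96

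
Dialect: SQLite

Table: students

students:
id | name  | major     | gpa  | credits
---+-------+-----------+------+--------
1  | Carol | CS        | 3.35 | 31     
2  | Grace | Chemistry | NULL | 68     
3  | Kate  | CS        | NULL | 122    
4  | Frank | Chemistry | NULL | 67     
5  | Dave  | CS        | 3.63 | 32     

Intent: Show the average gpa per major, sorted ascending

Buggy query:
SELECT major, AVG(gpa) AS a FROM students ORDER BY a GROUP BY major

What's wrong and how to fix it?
Bug: GROUP BY must precede ORDER BY

Fix: Move ORDER BY to the end, after GROUP BY

Corrected query:
SELECT major, AVG(gpa) AS a FROM students GROUP BY major ORDER BY a

Result:
major     | a   
----------+-----
Chemistry | NULL
CS        | 3.49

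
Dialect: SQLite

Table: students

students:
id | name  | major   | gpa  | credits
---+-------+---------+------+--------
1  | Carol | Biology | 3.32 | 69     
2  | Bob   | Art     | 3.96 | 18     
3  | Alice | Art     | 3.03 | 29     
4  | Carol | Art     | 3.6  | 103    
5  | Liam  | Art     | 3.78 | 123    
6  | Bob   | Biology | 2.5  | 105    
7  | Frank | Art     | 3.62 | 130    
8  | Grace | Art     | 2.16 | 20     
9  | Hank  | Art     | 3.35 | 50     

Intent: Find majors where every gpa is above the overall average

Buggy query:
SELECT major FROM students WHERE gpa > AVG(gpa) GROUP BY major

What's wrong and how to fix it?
Bug: AVG() is an aggregate; it can't sit directly in WHERE

Fix: Use a subquery for AVG and a HAVING MIN(...) filter so the condition holds for every row in the group

Corrected query:
SELECT major FROM students GROUP BY major HAVING MIN(gpa) > (SELECT AVG(gpa) FROM students)

Result:
(no rows)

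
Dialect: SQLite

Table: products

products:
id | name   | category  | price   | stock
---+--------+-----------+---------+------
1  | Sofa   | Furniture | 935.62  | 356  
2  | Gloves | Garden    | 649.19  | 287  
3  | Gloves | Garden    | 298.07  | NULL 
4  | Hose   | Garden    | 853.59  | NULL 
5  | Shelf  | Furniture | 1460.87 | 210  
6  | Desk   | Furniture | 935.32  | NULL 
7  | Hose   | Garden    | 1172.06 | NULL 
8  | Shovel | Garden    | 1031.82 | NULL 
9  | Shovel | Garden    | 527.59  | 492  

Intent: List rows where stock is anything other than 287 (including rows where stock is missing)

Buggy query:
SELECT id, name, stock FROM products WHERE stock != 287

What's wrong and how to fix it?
Bug: Inequality against NULL is unknown, not true; rows with NULL are dropped

Fix: Add an explicit OR stock IS NULL to include the missing-value rows

Corrected query:
SELECT id, name, stock FROM products WHERE stock != 287 OR stock IS NULL

Result:
id | name   | stock
---+--------+------
1  | Sofa   | 356  
3  | Gloves | NULL 
4  | Hose   | NULL 
5  | Shelf  | 210  
6  | Desk   | NULL 
7  | Hose   | NULL 
8  | Shovel | NULL 
9  | Shovel | 492  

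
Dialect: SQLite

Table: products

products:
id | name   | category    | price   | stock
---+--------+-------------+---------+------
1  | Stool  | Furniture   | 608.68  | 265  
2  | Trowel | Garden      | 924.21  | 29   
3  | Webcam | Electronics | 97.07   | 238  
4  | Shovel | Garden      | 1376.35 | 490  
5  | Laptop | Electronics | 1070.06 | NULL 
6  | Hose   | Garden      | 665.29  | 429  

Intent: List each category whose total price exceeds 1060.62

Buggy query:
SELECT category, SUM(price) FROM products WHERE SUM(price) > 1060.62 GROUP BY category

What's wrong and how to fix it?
Bug: Aggregate functions cannot appear in a WHERE clause

Fix: Move the aggregate condition to a HAVING clause

Corrected query:
SELECT category, SUM(price) FROM products GROUP BY category HAVING SUM(price) > 1060.62

Result:
category    | SUM(price)
------------+-----------
Electronics | 1167.13   
Garden      | 2965.85   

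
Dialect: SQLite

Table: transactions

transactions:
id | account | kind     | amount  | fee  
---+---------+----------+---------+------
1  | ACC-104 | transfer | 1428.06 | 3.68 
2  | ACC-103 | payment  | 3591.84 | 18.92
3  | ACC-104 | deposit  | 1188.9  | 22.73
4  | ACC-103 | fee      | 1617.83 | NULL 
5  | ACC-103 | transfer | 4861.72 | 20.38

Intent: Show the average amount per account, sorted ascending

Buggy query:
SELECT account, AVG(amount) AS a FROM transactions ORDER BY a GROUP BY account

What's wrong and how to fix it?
Bug: GROUP BY must precede ORDER BY

Fix: Reorder: SELECT … FROM … GROUP BY … ORDER BY …

Corrected query:
SELECT account, AVG(amount) AS a FROM transactions GROUP BY account ORDER BY a

Result:
account | a      
--------+--------
ACC-104 | 1308.48
ACC-103 | 3357.13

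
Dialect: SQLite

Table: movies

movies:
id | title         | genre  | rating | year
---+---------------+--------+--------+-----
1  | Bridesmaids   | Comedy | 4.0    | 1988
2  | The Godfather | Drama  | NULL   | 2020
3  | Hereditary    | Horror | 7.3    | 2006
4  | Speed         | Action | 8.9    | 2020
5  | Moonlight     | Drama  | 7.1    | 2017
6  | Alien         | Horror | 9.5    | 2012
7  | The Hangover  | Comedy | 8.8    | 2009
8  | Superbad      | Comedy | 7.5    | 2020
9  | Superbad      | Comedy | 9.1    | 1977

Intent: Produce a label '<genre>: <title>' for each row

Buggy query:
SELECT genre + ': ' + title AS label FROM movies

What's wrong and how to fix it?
Bug: '+' is numeric addition; on text columns SQLite converts them to 0 instead of concatenating

Fix: Replace + with || to concatenate text

Corrected query:
SELECT genre || ': ' || title AS label FROM movies

Result:
label               
--------------------
Comedy: Bridesmaids 
Drama: The Godfather
Horror: Hereditary  
Action: Speed       
Drama: Moonlight    
Horror: Alien       
Comedy: The Hangover
Comedy: Superbad    
Comedy: Superbad    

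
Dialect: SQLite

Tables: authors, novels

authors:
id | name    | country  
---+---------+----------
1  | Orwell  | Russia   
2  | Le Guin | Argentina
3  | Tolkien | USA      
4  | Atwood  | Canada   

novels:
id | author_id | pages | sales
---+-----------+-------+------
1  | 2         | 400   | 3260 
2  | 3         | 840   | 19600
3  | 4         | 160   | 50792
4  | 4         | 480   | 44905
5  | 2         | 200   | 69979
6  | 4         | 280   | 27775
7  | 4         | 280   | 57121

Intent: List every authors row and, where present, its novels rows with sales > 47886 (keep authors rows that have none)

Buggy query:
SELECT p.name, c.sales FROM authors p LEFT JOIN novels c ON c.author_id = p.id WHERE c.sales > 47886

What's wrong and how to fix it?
Bug: A WHERE condition on the right-hand table after LEFT JOIN drops unmatched parents

Fix: Move the right-table condition into the ON clause so unmatched parents are kept

Corrected query:
SELECT p.name, c.sales FROM authors p LEFT JOIN novels c ON c.author_id = p.id AND c.sales > 47886

Result:
name    | sales
--------+------
Orwell  | NULL 
Le Guin | 69979
Tolkien | NULL 
Atwood  | 50792
Atwood  | 57121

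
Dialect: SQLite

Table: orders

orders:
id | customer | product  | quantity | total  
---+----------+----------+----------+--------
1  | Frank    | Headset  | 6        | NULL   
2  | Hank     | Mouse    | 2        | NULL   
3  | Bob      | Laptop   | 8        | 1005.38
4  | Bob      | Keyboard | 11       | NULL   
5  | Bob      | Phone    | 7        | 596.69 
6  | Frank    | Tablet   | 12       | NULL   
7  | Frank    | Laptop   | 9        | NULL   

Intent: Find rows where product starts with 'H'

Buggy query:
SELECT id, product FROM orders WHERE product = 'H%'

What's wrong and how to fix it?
Bug: '=' compares the literal string including the % character; pattern matching needs LIKE

Fix: Use LIKE for wildcard pattern matching

Corrected query:
SELECT id, product FROM orders WHERE product LIKE 'H%'

Result:
id | product
---+--------
1  | Headset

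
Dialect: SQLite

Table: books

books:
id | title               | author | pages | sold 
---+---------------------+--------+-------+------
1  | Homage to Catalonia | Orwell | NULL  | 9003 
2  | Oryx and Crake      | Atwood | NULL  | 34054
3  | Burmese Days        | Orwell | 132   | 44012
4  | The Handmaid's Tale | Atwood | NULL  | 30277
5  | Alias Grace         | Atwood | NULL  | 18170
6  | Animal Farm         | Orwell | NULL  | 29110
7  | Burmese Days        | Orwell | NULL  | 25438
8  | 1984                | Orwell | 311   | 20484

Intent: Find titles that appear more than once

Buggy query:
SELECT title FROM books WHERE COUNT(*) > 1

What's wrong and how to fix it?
Bug: COUNT(*) is an aggregate and cannot be used in WHERE

Fix: GROUP BY title, then filter groups with HAVING COUNT(*) > 1

Corrected query:
SELECT title FROM books GROUP BY title HAVING COUNT(*) > 1

Result:
title       
------------
Burmese Days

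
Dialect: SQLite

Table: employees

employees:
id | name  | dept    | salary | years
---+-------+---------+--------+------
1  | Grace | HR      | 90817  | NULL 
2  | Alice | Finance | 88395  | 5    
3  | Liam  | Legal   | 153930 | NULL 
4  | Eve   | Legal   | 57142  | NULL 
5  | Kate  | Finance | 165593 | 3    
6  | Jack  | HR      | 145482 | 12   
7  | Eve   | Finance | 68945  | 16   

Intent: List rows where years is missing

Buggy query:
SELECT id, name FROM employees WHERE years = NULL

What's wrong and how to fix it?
Bug: Comparing to NULL with '=' never matches; NULL = NULL is unknown, not true

Fix: Use IS NULL to test for NULL

Corrected query:
SELECT id, name FROM employees WHERE years IS NULL

Result:
id | name 
---+------
1  | Grace
3  | Liam 
4  | Eve  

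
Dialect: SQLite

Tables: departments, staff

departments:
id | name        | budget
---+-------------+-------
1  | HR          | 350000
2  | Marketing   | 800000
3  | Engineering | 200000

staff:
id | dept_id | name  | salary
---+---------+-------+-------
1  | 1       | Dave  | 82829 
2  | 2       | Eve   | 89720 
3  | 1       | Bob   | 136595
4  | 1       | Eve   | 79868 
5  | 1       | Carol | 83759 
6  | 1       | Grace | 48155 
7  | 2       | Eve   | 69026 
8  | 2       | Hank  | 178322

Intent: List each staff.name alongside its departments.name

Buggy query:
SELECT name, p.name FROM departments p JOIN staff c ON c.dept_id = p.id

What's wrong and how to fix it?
Bug: Both tables have a 'name' column; the unqualified reference is ambiguous

Fix: Prefix ambiguous columns with the table alias

Corrected query:
SELECT c.name, p.name FROM departments p JOIN staff c ON c.dept_id = p.id

Result:
name  | name     
------+----------
Dave  | HR       
Eve   | Marketing
Bob   | HR       
Eve   | HR       
Carol | HR       
Grace | HR       
Eve   | Marketing
Hank  | Marketing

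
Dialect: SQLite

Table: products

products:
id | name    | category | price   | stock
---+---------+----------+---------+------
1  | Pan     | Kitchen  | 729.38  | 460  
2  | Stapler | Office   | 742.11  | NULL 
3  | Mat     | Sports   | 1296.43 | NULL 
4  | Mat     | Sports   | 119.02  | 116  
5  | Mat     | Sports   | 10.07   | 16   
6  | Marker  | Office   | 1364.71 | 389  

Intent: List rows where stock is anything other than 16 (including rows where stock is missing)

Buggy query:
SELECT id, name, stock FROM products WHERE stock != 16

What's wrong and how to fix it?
Bug: Inequality against NULL is unknown, not true; rows with NULL are dropped

Fix: Add an explicit OR stock IS NULL to include the missing-value rows

Corrected query:
SELECT id, name, stock FROM products WHERE stock != 16 OR stock IS NULL

Result:
id | name    | stock
---+---------+------
1  | Pan     | 460  
2  | Stapler | NULL 
3  | Mat     | NULL 
4  | Mat     | 116  
6  | Marker  | 389  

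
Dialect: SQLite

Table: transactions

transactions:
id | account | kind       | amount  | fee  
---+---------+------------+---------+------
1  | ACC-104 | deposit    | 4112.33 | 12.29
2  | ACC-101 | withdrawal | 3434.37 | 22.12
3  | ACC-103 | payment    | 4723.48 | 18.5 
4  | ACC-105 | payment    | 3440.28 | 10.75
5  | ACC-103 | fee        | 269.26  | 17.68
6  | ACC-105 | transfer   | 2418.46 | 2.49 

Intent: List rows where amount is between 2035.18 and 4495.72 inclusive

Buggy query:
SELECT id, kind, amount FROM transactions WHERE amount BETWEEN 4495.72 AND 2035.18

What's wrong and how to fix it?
Bug: The bounds are reversed; BETWEEN a AND b requires a <= b to match anything

Fix: Swap the bounds so the smaller value comes first

Corrected query:
SELECT id, kind, amount FROM transactions WHERE amount BETWEEN 2035.18 AND 4495.72

Result:
id | kind       | amount 
---+------------+--------
1  | deposit    | 4112.33
2  | withdrawal | 3434.37
4  | payment    | 3440.28
6  | transfer   | 2418.46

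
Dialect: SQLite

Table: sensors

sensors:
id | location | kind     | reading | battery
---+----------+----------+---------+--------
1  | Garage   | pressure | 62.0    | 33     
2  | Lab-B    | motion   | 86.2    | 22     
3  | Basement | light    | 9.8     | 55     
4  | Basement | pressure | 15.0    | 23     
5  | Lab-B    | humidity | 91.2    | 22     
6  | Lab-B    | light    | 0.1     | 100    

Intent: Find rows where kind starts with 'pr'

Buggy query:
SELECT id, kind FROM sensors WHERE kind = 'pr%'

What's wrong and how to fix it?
Bug: Wildcards only work with LIKE; '=' treats '%' as a literal character

Fix: Replace '=' with LIKE so 'pr%' is treated as a pattern

Corrected query:
SELECT id, kind FROM sensors WHERE kind LIKE 'pr%'

Result:
id | kind    
---+---------
1  | pressure
4  | pressure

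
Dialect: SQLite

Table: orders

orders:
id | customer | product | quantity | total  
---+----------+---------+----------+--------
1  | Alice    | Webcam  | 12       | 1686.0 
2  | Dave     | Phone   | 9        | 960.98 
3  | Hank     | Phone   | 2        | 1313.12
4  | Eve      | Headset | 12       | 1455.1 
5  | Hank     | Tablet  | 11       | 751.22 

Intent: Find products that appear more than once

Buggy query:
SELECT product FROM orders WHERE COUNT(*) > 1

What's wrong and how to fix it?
Bug: WHERE can't reference COUNT(*); aggregates are computed after WHERE

Fix: GROUP BY product, then filter groups with HAVING COUNT(*) > 1

Corrected query:
SELECT product FROM orders GROUP BY product HAVING COUNT(*) > 1

Result:
product
-------
Phone  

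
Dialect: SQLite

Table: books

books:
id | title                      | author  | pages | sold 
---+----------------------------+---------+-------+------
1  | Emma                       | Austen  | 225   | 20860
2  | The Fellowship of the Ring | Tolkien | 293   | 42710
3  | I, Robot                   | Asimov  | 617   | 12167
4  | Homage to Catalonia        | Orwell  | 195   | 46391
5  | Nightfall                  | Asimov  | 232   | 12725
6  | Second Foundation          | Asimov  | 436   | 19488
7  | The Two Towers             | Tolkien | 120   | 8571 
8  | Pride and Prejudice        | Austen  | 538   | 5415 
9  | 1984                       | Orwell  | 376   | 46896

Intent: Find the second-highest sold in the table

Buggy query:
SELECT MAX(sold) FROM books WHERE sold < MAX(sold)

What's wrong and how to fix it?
Bug: MAX(sold) on the right of the comparison is an aggregate-in-WHERE error

Fix: Put the inner MAX in a scalar subquery

Corrected query:
SELECT MAX(sold) FROM books WHERE sold < (SELECT MAX(sold) FROM books)

Result:
MAX(sold)
---------
46391    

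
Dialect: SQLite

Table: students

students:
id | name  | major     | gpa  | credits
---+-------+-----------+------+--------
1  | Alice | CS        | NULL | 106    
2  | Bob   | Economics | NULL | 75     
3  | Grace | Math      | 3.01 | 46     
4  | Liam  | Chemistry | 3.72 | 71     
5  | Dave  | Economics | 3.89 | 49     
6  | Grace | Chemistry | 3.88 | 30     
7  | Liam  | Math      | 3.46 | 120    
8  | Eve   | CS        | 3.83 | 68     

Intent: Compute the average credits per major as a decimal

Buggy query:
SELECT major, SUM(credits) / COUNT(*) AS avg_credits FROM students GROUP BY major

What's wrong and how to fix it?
Bug: Both operands are integers, so '/' performs integer division and truncates

Fix: Multiply by 1.0 (or CAST to REAL) to force floating-point division

Corrected query:
SELECT major, SUM(credits) * 1.0 / COUNT(*) AS avg_credits FROM students GROUP BY major

Result:
major     | avg_credits
----------+------------
CS        | 87         
Chemistry | 50.5       
Economics | 62         
Math      | 83         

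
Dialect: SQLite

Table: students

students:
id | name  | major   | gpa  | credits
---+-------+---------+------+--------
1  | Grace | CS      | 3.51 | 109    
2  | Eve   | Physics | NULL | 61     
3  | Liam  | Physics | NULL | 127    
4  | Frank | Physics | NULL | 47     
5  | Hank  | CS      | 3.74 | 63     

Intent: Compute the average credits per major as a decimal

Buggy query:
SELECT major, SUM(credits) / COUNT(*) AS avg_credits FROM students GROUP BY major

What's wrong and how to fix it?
Bug: Both operands are integers, so '/' performs integer division and truncates

Fix: Multiply by 1.0 (or CAST to REAL) to force floating-point division

Corrected query:
SELECT major, SUM(credits) * 1.0 / COUNT(*) AS avg_credits FROM students GROUP BY major

Result:
major   | avg_credits
--------+------------
CS      | 86         
Physics | 78.333333  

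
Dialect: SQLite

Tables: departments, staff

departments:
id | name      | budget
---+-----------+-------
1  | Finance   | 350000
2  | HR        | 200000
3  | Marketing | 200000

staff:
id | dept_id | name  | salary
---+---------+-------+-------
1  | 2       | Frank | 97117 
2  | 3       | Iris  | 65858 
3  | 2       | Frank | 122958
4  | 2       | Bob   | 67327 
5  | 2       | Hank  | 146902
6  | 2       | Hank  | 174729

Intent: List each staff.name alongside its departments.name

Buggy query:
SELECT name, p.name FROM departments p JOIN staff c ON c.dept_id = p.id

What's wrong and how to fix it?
Bug: Both tables have a 'name' column; the unqualified reference is ambiguous

Fix: Qualify the column with its table alias (c.name)

Corrected query:
SELECT c.name, p.name FROM departments p JOIN staff c ON c.dept_id = p.id

Result:
name  | name     
------+----------
Frank | HR       
Iris  | Marketing
Frank | HR       
Bob   | HR       
Hank  | HR       
Hank  | HR       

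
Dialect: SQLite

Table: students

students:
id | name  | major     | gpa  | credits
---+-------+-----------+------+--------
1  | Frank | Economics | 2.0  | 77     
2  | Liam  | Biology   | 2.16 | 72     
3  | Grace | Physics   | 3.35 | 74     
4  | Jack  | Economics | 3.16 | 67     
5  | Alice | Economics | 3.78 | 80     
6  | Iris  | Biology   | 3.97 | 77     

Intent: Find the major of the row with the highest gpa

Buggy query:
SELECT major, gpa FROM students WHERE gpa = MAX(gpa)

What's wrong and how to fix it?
Bug: WHERE is evaluated per row; an aggregate over the whole table isn't defined there

Fix: Wrap MAX in a scalar subquery so WHERE compares against a single value

Corrected query:
SELECT major, gpa FROM students WHERE gpa = (SELECT MAX(gpa) FROM students)

Result:
major   | gpa 
--------+-----
Biology | 3.97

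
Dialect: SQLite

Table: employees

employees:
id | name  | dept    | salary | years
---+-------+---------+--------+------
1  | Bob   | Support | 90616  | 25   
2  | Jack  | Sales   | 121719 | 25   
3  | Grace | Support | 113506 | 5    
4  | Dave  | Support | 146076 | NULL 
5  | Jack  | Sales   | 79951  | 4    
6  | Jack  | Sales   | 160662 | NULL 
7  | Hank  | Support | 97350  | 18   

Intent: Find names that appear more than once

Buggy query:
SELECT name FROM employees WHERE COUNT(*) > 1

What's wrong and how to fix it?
Bug: WHERE can't reference COUNT(*); aggregates are computed after WHERE

Fix: Group first, then use HAVING for the count condition

Corrected query:
SELECT name FROM employees GROUP BY name HAVING COUNT(*) > 1

Result:
name
----
Jack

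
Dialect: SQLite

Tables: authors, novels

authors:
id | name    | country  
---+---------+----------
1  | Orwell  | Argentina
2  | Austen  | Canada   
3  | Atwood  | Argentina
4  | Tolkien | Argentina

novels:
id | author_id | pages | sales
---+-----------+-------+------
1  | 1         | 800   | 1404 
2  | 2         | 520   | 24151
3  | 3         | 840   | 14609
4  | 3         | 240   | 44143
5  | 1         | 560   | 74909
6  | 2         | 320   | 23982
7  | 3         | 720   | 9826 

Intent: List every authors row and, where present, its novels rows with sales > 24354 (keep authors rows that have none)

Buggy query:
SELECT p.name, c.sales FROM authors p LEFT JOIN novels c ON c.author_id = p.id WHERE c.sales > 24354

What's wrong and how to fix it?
Bug: Filtering c.sales in WHERE discards the NULL rows produced by LEFT JOIN, turning it into an inner join

Fix: Move the right-table condition into the ON clause so unmatched parents are kept

Corrected query:
SELECT p.name, c.sales FROM authors p LEFT JOIN novels c ON c.author_id = p.id AND c.sales > 24354

Result:
name    | sales
--------+------
Orwell  | 74909
Austen  | NULL 
Atwood  | 44143
Tolkien | NULL 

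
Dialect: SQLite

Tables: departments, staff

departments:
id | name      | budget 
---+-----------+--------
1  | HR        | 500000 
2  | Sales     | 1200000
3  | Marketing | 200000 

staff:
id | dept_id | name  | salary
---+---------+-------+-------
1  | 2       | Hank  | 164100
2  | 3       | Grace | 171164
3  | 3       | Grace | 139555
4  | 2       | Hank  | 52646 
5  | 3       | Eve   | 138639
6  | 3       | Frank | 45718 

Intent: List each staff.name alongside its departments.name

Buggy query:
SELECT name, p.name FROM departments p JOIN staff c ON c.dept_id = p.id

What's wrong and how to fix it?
Bug: 'name' exists in both joined tables, so the database can't tell which one is meant

Fix: Qualify the column with its table alias (c.name)

Corrected query:
SELECT c.name, p.name FROM departments p JOIN staff c ON c.dept_id = p.id

Result:
name  | name     
------+----------
Hank  | Sales    
Grace | Marketing
Grace | Marketing
Hank  | Sales    
Eve   | Marketing
Frank | Marketing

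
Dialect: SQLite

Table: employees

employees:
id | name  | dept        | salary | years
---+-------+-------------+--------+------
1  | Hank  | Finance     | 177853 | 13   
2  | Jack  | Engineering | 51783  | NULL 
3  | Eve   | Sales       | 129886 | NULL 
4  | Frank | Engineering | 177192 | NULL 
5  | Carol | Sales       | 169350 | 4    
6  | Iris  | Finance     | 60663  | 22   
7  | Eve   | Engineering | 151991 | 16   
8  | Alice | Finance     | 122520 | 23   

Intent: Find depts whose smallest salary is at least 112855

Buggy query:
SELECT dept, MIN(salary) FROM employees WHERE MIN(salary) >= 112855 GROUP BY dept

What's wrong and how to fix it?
Bug: MIN() in WHERE is a misuse of aggregate

Fix: Use HAVING for the per-group MIN condition

Corrected query:
SELECT dept, MIN(salary) FROM employees GROUP BY dept HAVING MIN(salary) >= 112855

Result:
dept  | MIN(salary)
------+------------
Sales | 129886     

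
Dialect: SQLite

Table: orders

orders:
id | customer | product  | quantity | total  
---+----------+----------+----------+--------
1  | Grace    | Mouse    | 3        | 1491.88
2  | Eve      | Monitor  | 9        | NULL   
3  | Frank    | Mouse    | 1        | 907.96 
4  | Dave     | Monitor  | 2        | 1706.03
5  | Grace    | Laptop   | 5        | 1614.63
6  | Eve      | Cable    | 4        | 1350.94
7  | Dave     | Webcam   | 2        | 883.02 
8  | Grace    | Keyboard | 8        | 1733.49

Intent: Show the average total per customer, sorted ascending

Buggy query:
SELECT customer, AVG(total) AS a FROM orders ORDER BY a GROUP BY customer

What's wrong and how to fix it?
Bug: ORDER BY appears before GROUP BY; SQL clause order requires GROUP BY first

Fix: Move ORDER BY to the end, after GROUP BY

Corrected query:
SELECT customer, AVG(total) AS a FROM orders GROUP BY customer ORDER BY a

Result:
customer | a          
---------+------------
Frank    | 907.96     
Dave     | 1294.525   
Eve      | 1350.94    
Grace    | 1613.333333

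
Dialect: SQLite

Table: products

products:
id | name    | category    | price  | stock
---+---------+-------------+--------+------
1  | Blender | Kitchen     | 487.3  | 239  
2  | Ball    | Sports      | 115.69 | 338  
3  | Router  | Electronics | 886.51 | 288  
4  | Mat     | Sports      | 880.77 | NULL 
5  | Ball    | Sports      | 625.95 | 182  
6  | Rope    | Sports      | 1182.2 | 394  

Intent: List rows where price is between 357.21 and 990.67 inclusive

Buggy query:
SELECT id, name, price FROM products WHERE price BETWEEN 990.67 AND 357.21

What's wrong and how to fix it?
Bug: BETWEEN expects the lower bound first; with 990.67 AND 357.21 the range is empty

Fix: Swap the bounds so the smaller value comes first

Corrected query:
SELECT id, name, price FROM products WHERE price BETWEEN 357.21 AND 990.67

Result:
id | name    | price 
---+---------+-------
1  | Blender | 487.3 
3  | Router  | 886.51
4  | Mat     | 880.77
5  | Ball    | 625.95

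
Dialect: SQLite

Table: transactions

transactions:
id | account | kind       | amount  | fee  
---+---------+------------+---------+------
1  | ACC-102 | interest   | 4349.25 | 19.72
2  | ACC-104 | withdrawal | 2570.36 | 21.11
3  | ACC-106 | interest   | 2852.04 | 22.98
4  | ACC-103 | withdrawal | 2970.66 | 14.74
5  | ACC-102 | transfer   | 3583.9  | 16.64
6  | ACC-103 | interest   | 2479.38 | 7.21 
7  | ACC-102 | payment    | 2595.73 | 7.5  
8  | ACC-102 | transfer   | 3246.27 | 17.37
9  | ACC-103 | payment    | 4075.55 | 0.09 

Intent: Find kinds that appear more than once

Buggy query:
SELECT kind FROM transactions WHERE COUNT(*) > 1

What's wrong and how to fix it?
Bug: WHERE can't reference COUNT(*); aggregates are computed after WHERE

Fix: Group first, then use HAVING for the count condition

Corrected query:
SELECT kind FROM transactions GROUP BY kind HAVING COUNT(*) > 1

Result:
kind      
----------
interest  
payment   
transfer  
withdrawal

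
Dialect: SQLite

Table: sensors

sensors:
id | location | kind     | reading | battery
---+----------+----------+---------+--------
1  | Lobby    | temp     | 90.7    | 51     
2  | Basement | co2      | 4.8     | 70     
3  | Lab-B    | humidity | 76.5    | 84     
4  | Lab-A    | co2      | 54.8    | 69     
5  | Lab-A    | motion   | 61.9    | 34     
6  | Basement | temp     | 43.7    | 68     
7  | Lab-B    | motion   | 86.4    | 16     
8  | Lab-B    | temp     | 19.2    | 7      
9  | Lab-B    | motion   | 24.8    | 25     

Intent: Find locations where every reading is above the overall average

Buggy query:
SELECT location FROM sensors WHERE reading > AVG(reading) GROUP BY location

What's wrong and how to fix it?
Bug: AVG() is an aggregate; it can't sit directly in WHERE

Fix: Use a subquery for AVG and a HAVING MIN(...) filter so the condition holds for every row in the group

Corrected query:
SELECT location FROM sensors GROUP BY location HAVING MIN(reading) > (SELECT AVG(reading) FROM sensors)

Result:
location
--------
Lab-A   
Lobby   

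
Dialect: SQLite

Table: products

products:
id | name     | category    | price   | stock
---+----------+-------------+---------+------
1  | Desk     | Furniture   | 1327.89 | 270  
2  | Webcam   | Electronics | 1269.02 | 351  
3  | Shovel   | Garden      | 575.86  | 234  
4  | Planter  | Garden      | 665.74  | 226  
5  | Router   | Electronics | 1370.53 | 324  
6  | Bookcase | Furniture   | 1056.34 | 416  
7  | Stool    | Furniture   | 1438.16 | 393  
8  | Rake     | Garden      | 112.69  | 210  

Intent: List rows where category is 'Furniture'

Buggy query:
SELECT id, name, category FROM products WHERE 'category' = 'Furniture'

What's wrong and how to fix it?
Bug: Single quotes denote string literals in SQL; the column name is being compared as a constant string

Fix: Remove the quotes around the column name (or use double quotes for an identifier)

Corrected query:
SELECT id, name, category FROM products WHERE category = 'Furniture'

Result:
id | name     | category 
---+----------+----------
1  | Desk     | Furniture
6  | Bookcase | Furniture
7  | Stool    | Furniture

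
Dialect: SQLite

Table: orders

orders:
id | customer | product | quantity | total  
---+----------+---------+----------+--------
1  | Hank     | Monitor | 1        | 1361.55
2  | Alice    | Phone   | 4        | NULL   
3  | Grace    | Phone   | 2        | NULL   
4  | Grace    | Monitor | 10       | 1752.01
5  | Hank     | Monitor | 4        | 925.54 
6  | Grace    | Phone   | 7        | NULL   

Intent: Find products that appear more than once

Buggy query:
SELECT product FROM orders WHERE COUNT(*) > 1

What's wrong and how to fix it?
Bug: WHERE can't reference COUNT(*); aggregates are computed after WHERE

Fix: Group first, then use HAVING for the count condition

Corrected query:
SELECT product FROM orders GROUP BY product HAVING COUNT(*) > 1

Result:
product
-------
Monitor
Phone  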